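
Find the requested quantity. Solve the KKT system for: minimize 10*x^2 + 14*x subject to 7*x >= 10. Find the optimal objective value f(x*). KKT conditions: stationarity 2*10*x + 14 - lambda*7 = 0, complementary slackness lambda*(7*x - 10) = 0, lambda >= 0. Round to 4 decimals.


Step 1: Try lambda = 0 (constraint inactive).
x_unc = -14/(2*10) = -0.7
Check: 7*-0.7 = -4.9 < 10 -- violated!
Step 2: Constraint must be active: 7*x = 10
x* = 10/7 = 1.4286 (rounded; the exact value 10/7 is used below)
lambda = (2*10*(10/7) + 14)/7 = 6.0816
Step 3: Compute optimal value.
f(x*) = 10*(10/7)^2 + 14*(10/7) = 40.4082


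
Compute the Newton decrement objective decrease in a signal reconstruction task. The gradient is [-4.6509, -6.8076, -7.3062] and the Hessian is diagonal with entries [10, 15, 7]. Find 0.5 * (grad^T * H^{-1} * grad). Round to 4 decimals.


Step 1: H is diagonal, so H^(-1) * g = [-0.4651, -0.4538, -1.0437].
Step 2: g^T H^(-1) g = sum_i g_i^2 / H_ii
  = (-4.6509)^2/10 + (-6.8076)^2/15 + (-7.3062)^2/7
  = 2.1631 + 3.0896 + 7.6258 = 12.8784
Step 3: Objective decrease = 0.5 * g^T H^(-1) g = 6.4392


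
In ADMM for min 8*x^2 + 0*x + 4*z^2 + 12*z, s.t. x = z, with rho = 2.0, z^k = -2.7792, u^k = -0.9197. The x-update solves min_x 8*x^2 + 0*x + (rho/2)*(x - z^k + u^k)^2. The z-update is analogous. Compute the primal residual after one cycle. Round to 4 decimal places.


ADMM iteration with rho = 2.0, z^k = -2.7792, u^k = -0.9197
Step 1: x-update.
Minimize 8*x^2 + 0*x + (2.0/2)*(x + 2.7792 - 0.9197)^2
FOC: (2*8 + 2.0)*x = 0 + 2.0*(-2.7792 + 0.9197)
x^{k+1} = -0.2066
Step 2: z-update.
Minimize 4*z^2 + 12*z + (2.0/2)*(-0.2066 - z - 0.9197)^2
FOC: (2*4 + 2.0)*z = -12 + 2.0*(-0.2066 - 0.9197)
z^{k+1} = -1.4253
Step 3: u-update.
u^{k+1} = -0.9197 - 0.2066 + 1.4253 = 0.299
Step 4: Primal residual = |-0.2066 + 1.4253| = 1.2187


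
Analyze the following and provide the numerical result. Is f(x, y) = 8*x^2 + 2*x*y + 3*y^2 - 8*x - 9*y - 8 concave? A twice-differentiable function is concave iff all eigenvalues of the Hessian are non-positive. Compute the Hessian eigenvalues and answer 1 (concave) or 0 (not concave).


The Hessian of f(x,y) = 8*x^2 + 2*x*y + 3*y^2 - 8*x - 9*y - 8 is:
H = [[16, 2], [2, 6]]
Trace = 16 + 6 = 22
Determinant = 16*6 - (2)^2 = 92
Discriminant = (22)^2 - 4*92 = 116.0
Eigenvalues: lambda_1 = 5.6148, lambda_2 = 16.3852
The function is not concave.

0


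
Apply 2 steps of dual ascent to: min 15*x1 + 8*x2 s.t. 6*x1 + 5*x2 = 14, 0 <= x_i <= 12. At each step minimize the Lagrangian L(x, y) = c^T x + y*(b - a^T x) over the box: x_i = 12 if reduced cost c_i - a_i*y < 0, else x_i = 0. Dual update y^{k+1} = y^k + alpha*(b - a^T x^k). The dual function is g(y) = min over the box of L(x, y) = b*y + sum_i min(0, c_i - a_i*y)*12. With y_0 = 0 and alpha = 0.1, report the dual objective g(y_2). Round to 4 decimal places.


Dual ascent for LP: min 15*x1 + 8*x2, 6*x1 + 5*x2 = 14, 0 <= x_i <= 12
Step 1: y^k = 0.0, reduced costs: (15.0, 8.0)
  x^k = (0.0, 0.0), subgradient = b - a^T x = 14.0
  y^{k+1} = 0.0 + 0.1*14.0 = 1.4
Step 2: y^k = 1.4, reduced costs: (6.6, 1.0)
  x^k = (0.0, 0.0), subgradient = b - a^T x = 14.0
  y^{k+1} = 1.4 + 0.1*14.0 = 2.8
Dual objective at y_2 = 2.8: reduced costs (-1.8, -6.0), box minimizer x = (12.0, 12.0)
g(y_2) = b*y + (c1 - a1*y)*x1 + (c2 - a2*y)*x2 = 14*2.8 + (-1.8)*12.0 + (-6.0)*12.0 = 39.2 - 21.6 - 72.0 = -54.4


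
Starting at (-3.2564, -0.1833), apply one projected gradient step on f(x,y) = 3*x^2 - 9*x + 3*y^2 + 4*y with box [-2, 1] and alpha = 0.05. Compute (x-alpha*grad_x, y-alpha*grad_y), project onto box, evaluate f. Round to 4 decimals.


Step 1: Compute gradient at (-3.2564, -0.1833).
grad_x = 2*3*-3.2564 - 9 = -28.5384
grad_y = 2*3*-0.1833 + 4 = 2.9002
Step 2: Gradient step.
x_raw = -3.2564 - 0.05*-28.5384 = -1.8295
y_raw = -0.1833 - 0.05*2.9002 = -0.3283
Step 3: Project onto [-2, 1].
x_proj = clip(-1.8295) = -1.8295
y_proj = clip(-0.3283) = -0.3283
Step 4: Evaluate f.
f(-1.8295, -0.3283) = 25.5164


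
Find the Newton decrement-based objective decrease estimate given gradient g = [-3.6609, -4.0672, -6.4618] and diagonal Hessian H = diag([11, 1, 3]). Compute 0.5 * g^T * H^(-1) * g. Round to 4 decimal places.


Step 1: H is diagonal, so H^(-1) * g = [-0.3328, -4.0672, -2.1539].
Step 2: g^T H^(-1) g = sum_i g_i^2 / H_ii
  = (-3.6609)^2/11 + (-4.0672)^2/1 + (-6.4618)^2/3
  = 1.2184 + 16.5421 + 13.9183 = 31.6788
Step 3: Objective decrease = 0.5 * g^T H^(-1) g = 15.8394


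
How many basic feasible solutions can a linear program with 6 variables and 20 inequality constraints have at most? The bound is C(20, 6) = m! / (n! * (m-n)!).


Each vertex corresponds to some choice of n active constraints out of m, so the number of vertices is at most C(m, n) = m! / (n!(m-n)!).
m = 20, n = 6
Numerator: 20 * 19 * 18 * 17 * 16 * 15
Denominator: 6! = 720
C(20, 6) = 38760


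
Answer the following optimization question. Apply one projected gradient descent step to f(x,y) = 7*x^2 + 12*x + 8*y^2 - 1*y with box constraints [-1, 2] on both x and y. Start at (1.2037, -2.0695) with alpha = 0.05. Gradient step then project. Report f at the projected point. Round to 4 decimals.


Step 1: Compute gradient at (1.2037, -2.0695).
grad_x = 2*7*1.2037 + 12 = 28.8518
grad_y = 2*8*-2.0695 - 1 = -34.112
Step 2: Gradient step.
x_raw = 1.2037 - 0.05*28.8518 = -0.2389
y_raw = -2.0695 - 0.05*-34.112 = -0.3639
Step 3: Project onto [-1, 2].
x_proj = clip(-0.2389) = -0.2389
y_proj = clip(-0.3639) = -0.3639
Step 4: Evaluate f.
f(-0.2389, -0.3639) = -1.0439


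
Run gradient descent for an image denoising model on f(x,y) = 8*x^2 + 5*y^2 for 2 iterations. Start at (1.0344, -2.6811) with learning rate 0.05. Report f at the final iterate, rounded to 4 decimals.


Gradient descent on f(x,y) = 8*x^2 + 5*y^2.
Starting point: (1.0344, -2.6811), alpha = 0.05
Step 1: grad_x = 2*8*1.0344 = 16.5504, grad_y = 2*5*-2.6811 = -26.811
  x_1 = 1.0344 - 0.05*16.5504 = 0.2069
  y_1 = -2.6811 - 0.05*-26.811 = -1.3406
Step 2: grad_x = 2*8*0.2069 = 3.3101, grad_y = 2*5*-1.3406 = -13.4055
  x_2 = 0.2069 - 0.05*3.3101 = 0.0414
  y_2 = -1.3406 - 0.05*-13.4055 = -0.6703
f(0.0414, -0.6703) = 8*0.0414^2 + 5*(-0.6703)^2 = 2.26


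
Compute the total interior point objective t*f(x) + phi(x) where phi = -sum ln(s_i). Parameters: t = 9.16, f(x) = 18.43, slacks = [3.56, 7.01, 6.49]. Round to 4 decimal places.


Step 1: Compute log-barrier.
ln values: [1.2698, 1.9473, 1.8703]
phi = -(1.2698 + 1.9473 + 1.8703) = -5.0874
Step 2: Compute augmented objective.
t*f(x) = 9.16*18.43 = 168.8188
Total = 168.8188 - 5.0874 = 163.7314


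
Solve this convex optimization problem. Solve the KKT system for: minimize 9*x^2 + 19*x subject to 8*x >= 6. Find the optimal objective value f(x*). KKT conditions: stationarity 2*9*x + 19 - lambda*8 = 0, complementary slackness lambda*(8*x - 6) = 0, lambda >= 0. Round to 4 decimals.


Step 1: Try lambda = 0 (constraint inactive).
x_unc = -19/(2*9) = -1.0556
Check: 8*-1.0556 = -8.4448 < 6 -- violated!
Step 2: Constraint must be active: 8*x = 6
x* = 6/8 = 0.75
lambda = (2*9*0.75 + 19)/8 = 4.0625
Step 3: Compute optimal value.
f(x*) = 9*0.75^2 + 19*0.75 = 19.3125


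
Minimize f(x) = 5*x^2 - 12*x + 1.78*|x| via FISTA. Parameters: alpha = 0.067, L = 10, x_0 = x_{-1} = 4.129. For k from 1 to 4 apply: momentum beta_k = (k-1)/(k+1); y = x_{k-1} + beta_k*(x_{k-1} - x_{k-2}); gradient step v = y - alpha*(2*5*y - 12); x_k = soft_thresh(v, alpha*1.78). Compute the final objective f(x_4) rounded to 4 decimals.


FISTA on f(x) = 5*x^2 - 12*x + 1.78*|x|
L = 10, alpha = 0.067
Iteration 1: beta = 0.0, y = 4.129 + 0.0*(4.129 - 4.129) = 4.129
  grad(y) = 29.29, v = y - alpha*grad = 2.1666
  prox(v) = soft_thresh(2.1666, 0.1193) = 2.0473
Iteration 2: beta = 0.3333, y = 2.0473 + 0.3333*(2.0473 - 4.129) = 1.3534
  grad(y) = 1.5341, v = y - alpha*grad = 1.2506
  prox(v) = soft_thresh(1.2506, 0.1193) = 1.1314
Iteration 3: beta = 0.5, y = 1.1314 + 0.5*(1.1314 - 2.0473) = 0.6734
  grad(y) = -5.2661, v = y - alpha*grad = 1.0262
  prox(v) = soft_thresh(1.0262, 0.1193) = 0.907
Iteration 4: beta = 0.6, y = 0.907 + 0.6*(0.907 - 1.1314) = 0.7723
  grad(y) = -4.2768, v = y - alpha*grad = 1.0589
  prox(v) = soft_thresh(1.0589, 0.1193) = 0.9396
f(x_4) = 5*0.9396^2 - 12*0.9396 + 1.78*|0.9396| = -5.1885


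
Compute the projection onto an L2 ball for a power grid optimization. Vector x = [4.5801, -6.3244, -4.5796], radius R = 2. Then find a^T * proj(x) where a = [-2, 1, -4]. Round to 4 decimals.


Step 1: Compute ||x|| (intermediates to 6 decimals).
||x|| = sqrt(4.5801^2 + (-6.3244)^2 + (-4.5796)^2) = 9.052518
Step 2: Project.
Since ||x|| > R, scale = R/||x|| = 2/9.052518 = 0.220933, proj(x) = scale * x
proj(x) = [1.011895, -1.397269, -1.011785]
Step 3: Dot product.
a^T * proj(x) = -2*1.011895 + 1*(-1.397269) - 4*(-1.011785) = 0.6261


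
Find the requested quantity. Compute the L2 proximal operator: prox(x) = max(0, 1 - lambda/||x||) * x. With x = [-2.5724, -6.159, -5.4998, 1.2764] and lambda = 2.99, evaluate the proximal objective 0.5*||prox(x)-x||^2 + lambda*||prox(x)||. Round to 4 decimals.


Step 1: Compute ||x||.
||x|| = 8.7423
Step 2: Compute scaling factor.
scale = max(0, 1 - 2.99/8.7423) = 0.658
Step 3: prox(x) = [-1.6926, -4.0525, -3.6188, 0.8399]
||prox(x)|| = 5.7523
Step 4: Proximal objective.
0.5*||prox-x||^2 = 4.4701
lambda*||prox|| = 17.1994
Total = 21.6694


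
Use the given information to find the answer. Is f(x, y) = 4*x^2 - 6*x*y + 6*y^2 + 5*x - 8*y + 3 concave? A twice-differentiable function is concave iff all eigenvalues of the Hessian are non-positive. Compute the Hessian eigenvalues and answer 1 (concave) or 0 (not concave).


The Hessian of f(x,y) = 4*x^2 - 6*x*y + 6*y^2 + 5*x - 8*y + 3 is:
H = [[8, -6], [-6, 12]]
Trace = 8 + 12 = 20
Determinant = 8*12 - (-6)^2 = 60
Discriminant = (20)^2 - 4*60 = 160.0
Eigenvalues: lambda_1 = 3.6754, lambda_2 = 16.3246
The function is not concave.

0


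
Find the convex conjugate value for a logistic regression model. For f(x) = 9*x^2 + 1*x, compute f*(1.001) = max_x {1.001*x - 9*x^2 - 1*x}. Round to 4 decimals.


f*(y) = sup_x {y*x - a*x^2 - b*x} = sup_x {(y-b)*x - a*x^2}
FOC: (y - b) - 2a*x = 0 => x* = (y - b)/(2a)
x* = (1.001 - 1)/(2*9) = 0.0001
f*(1.001) = (y-b)^2/(4a) = (1.001 - 1)^2/(4*9)
= 0.0/36 = 0.0


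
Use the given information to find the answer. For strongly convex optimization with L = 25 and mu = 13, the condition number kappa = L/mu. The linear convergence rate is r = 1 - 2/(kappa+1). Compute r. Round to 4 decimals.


Step 1: Compute the condition number.
kappa = L/mu = 25/13 = 1.9231
Step 2: Compute the convergence rate.
r = 1 - 2/(kappa + 1) = 1 - 2*mu/(L + mu) = (L - mu)/(L + mu) = 12/38 = 0.3158


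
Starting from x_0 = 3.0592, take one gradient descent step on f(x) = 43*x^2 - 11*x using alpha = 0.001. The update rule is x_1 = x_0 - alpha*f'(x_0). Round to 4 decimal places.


We compute the gradient at x_0 and apply the update.
f'(x) = 86*x - 11
f'(3.0592) = 86*3.0592 - 11 = 252.0912
x_1 = 3.0592 - 0.001*252.0912 = 2.8071


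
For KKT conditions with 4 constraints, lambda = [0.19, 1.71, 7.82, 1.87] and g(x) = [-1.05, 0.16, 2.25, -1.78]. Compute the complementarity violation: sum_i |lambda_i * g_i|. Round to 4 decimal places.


KKT complementary slackness check:
lambda_1 * g_1 = 0.19 * -1.05 = -0.1995
lambda_2 * g_2 = 1.71 * 0.16 = 0.2736
lambda_3 * g_3 = 7.82 * 2.25 = 17.595
lambda_4 * g_4 = 1.87 * -1.78 = -3.3286
Total violation = 0.1995 + 0.2736 + 17.595 + 3.3286 = 21.3967


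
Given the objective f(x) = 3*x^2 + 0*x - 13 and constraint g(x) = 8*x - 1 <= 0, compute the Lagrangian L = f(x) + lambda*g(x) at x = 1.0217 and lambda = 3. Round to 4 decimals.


Step 1: Evaluate f(x).
f(1.0217) = 3*1.0217^2 + 0*1.0217 - 13 = -9.8684
Step 2: Evaluate g(x).
g(1.0217) = 8*1.0217 - 1 = 7.1736
Step 3: Compute Lagrangian.
L = -9.8684 + 3*7.1736 = 11.6524


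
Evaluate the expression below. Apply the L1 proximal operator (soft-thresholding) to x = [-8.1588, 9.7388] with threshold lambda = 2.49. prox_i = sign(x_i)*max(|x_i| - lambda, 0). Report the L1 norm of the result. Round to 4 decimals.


Soft-thresholding with lambda = 2.49:
prox(-8.1588) = sign(-8.1588)*max(|-8.1588| - 2.49, 0) = -5.6688
prox(9.7388) = sign(9.7388)*max(|9.7388| - 2.49, 0) = 7.2488
prox(x) = [-5.6688, 7.2488]
||prox(x)||_1 = 5.6688 + 7.2488 = 12.9176


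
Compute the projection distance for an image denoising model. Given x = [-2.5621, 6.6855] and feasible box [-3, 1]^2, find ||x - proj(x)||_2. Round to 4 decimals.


Project each component onto [-3, 1].
clip(-2.5621) = -2.5621, clip(6.6855) = 1.0
Projection = [-2.5621, 1.0]
Squared diffs: [0.0, 32.3249]
Distance = sqrt(32.3249) = 5.6855


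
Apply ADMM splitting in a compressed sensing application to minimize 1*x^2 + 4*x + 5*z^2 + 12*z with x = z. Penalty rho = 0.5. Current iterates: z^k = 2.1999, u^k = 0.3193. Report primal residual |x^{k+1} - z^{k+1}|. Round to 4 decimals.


ADMM iteration with rho = 0.5, z^k = 2.1999, u^k = 0.3193
Step 1: x-update.
Minimize 1*x^2 + 4*x + (0.5/2)*(x - 2.1999 + 0.3193)^2
FOC: (2*1 + 0.5)*x = -4 + 0.5*(2.1999 - 0.3193)
x^{k+1} = -1.2239
Step 2: z-update.
Minimize 5*z^2 + 12*z + (0.5/2)*(-1.2239 - z + 0.3193)^2
FOC: (2*5 + 0.5)*z = -12 + 0.5*(-1.2239 + 0.3193)
z^{k+1} = -1.1859
Step 3: u-update.
u^{k+1} = 0.3193 - 1.2239 + 1.1859 = 0.2814
Step 4: Primal residual = |-1.2239 + 1.1859| = 0.0379


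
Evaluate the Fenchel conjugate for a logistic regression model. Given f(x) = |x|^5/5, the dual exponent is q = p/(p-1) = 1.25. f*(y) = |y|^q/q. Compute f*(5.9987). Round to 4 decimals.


The conjugate exponent q satisfies 1/p + 1/q = 1.
p = 5, so q = 5/(5 - 1) = 1.25
|y|^q = 5.9987^1.25 = 9.388
f*(5.9987) = 9.388 / 1.25 = 7.5104


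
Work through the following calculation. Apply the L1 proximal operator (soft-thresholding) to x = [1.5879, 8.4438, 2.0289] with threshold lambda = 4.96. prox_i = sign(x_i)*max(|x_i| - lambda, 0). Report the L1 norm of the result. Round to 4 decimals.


Soft-thresholding with lambda = 4.96:
prox(1.5879) = sign(1.5879)*max(|1.5879| - 4.96, 0) = 0.0
prox(8.4438) = sign(8.4438)*max(|8.4438| - 4.96, 0) = 3.4838
prox(2.0289) = sign(2.0289)*max(|2.0289| - 4.96, 0) = 0.0
prox(x) = [0.0, 3.4838, 0.0]
||prox(x)||_1 = 0.0 + 3.4838 + 0.0 = 3.4838


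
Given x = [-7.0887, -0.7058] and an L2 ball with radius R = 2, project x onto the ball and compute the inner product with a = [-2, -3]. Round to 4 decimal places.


Step 1: Compute ||x|| (intermediates to 6 decimals).
||x|| = sqrt((-7.0887)^2 + (-0.7058)^2) = 7.123751
Step 2: Project.
Since ||x|| > R, scale = R/||x|| = 2/7.123751 = 0.280751, proj(x) = scale * x
proj(x) = [-1.99016, -0.198154]
Step 3: Dot product.
a^T * proj(x) = -2*(-1.99016) - 3*(-0.198154) = 4.5748


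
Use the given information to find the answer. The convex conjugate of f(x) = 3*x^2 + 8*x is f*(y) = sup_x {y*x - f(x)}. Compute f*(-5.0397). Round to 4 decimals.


f*(y) = sup_x {y*x - a*x^2 - b*x} = sup_x {(y-b)*x - a*x^2}
FOC: (y - b) - 2a*x = 0 => x* = (y - b)/(2a)
x* = (-5.0397 - 8)/(2*3) = -2.1733
f*(-5.0397) = (y-b)^2/(4a) = (-5.0397 - 8)^2/(4*3)
= 170.0338/12 = 14.1695


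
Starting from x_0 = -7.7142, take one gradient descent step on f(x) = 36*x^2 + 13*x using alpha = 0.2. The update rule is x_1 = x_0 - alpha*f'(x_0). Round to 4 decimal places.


We compute the gradient at x_0 and apply the update.
f'(x) = 72*x + 13
f'(-7.7142) = 72*-7.7142 + 13 = -542.4224
x_1 = -7.7142 - 0.2*-542.4224 = 100.7703


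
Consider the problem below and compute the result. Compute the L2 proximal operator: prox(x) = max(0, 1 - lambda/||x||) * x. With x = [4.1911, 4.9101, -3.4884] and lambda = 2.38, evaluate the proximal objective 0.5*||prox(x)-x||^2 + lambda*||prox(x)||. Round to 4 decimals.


Step 1: Compute ||x||.
||x|| = 7.3378
Step 2: Compute scaling factor.
scale = max(0, 1 - 2.38/7.3378) = 0.6757
Step 3: prox(x) = [2.8317, 3.3175, -2.3569]
||prox(x)|| = 4.9578
Step 4: Proximal objective.
0.5*||prox-x||^2 = 2.8322
lambda*||prox|| = 11.7996
Total = 14.6318


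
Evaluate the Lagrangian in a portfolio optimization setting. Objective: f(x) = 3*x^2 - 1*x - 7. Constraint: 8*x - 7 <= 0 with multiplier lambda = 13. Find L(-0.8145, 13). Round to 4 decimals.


Step 1: Evaluate f(x).
f(-0.8145) = 3*(-0.8145)^2 - 1*(-0.8145) - 7 = -4.1953
Step 2: Evaluate g(x).
g(-0.8145) = 8*-0.8145 - 7 = -13.516
Step 3: Compute Lagrangian.
L = -4.1953 + 13*-13.516 = -179.9033


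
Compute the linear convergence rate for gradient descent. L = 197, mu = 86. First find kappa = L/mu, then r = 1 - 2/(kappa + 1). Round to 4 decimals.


Step 1: Compute the condition number.
kappa = L/mu = 197/86 = 2.2907
Step 2: Compute the convergence rate.
r = 1 - 2/(kappa + 1) = 1 - 2*mu/(L + mu) = (L - mu)/(L + mu) = 111/283 = 0.3922


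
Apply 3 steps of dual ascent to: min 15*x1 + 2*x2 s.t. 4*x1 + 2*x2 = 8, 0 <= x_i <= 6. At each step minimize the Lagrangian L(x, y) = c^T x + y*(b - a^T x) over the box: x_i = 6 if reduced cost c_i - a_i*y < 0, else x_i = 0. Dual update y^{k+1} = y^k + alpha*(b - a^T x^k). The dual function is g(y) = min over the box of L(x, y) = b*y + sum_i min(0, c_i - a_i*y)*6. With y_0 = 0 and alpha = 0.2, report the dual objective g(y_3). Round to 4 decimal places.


Dual ascent for LP: min 15*x1 + 2*x2, 4*x1 + 2*x2 = 8, 0 <= x_i <= 6
Step 1: y^k = 0.0, reduced costs: (15.0, 2.0)
  x^k = (0.0, 0.0), subgradient = b - a^T x = 8.0
  y^{k+1} = 0.0 + 0.2*8.0 = 1.6
Step 2: y^k = 1.6, reduced costs: (8.6, -1.2)
  x^k = (0.0, 6.0), subgradient = b - a^T x = -4.0
  y^{k+1} = 1.6 + 0.2*-4.0 = 0.8
Step 3: y^k = 0.8, reduced costs: (11.8, 0.4)
  x^k = (0.0, 0.0), subgradient = b - a^T x = 8.0
  y^{k+1} = 0.8 + 0.2*8.0 = 2.4
Dual objective at y_3 = 2.4: reduced costs (5.4, -2.8), box minimizer x = (0.0, 6.0)
g(y_3) = b*y + (c1 - a1*y)*x1 + (c2 - a2*y)*x2 = 8*2.4 + 5.4*0.0 + (-2.8)*6.0 = 19.2 + 0.0 - 16.8 = 2.4


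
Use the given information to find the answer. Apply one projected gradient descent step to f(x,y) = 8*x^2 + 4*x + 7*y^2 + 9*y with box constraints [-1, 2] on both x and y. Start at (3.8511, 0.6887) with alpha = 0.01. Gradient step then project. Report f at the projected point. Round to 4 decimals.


Step 1: Compute gradient at (3.8511, 0.6887).
grad_x = 2*8*3.8511 + 4 = 65.6176
grad_y = 2*7*0.6887 + 9 = 18.6418
Step 2: Gradient step.
x_raw = 3.8511 - 0.01*65.6176 = 3.1949
y_raw = 0.6887 - 0.01*18.6418 = 0.5023
Step 3: Project onto [-1, 2].
x_proj = clip(3.1949) = 2.0
y_proj = clip(0.5023) = 0.5023
Step 4: Evaluate f.
f(2.0, 0.5023) = 46.2865


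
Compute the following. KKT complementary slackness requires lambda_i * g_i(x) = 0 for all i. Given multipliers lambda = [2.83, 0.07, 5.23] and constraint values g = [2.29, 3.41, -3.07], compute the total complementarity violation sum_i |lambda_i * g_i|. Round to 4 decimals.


KKT complementary slackness check:
lambda_1 * g_1 = 2.83 * 2.29 = 6.4807
lambda_2 * g_2 = 0.07 * 3.41 = 0.2387
lambda_3 * g_3 = 5.23 * -3.07 = -16.0561
Total violation = 6.4807 + 0.2387 + 16.0561 = 22.7755


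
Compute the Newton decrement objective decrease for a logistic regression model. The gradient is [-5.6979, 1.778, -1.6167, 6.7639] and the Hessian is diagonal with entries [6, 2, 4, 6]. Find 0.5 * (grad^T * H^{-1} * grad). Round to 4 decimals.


Step 1: H is diagonal, so H^(-1) * g = [-0.9497, 0.889, -0.4042, 1.1273].
Step 2: g^T H^(-1) g = sum_i g_i^2 / H_ii
  = (-5.6979)^2/6 + (1.778)^2/2 + (-1.6167)^2/4 + (6.7639)^2/6
  = 5.411 + 1.5806 + 0.6534 + 7.6251 = 15.2701
Step 3: Objective decrease = 0.5 * g^T H^(-1) g = 7.6351


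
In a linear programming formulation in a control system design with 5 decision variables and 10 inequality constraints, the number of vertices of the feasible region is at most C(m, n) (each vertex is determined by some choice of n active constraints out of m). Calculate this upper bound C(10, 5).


Each vertex corresponds to some choice of n active constraints out of m, so the number of vertices is at most C(m, n) = m! / (n!(m-n)!).
m = 10, n = 5
Numerator: 10 * 9 * 8 * 7 * 6
Denominator: 5! = 120
C(10, 5) = 252


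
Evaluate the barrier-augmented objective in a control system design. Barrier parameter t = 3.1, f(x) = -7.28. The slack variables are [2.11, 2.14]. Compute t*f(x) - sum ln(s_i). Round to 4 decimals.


Step 1: Compute log-barrier.
ln values: [0.7467, 0.7608]
phi = -(0.7467 + 0.7608) = -1.5075
Step 2: Compute augmented objective.
t*f(x) = 3.1*-7.28 = -22.568
Total = -22.568 - 1.5075 = -24.0755


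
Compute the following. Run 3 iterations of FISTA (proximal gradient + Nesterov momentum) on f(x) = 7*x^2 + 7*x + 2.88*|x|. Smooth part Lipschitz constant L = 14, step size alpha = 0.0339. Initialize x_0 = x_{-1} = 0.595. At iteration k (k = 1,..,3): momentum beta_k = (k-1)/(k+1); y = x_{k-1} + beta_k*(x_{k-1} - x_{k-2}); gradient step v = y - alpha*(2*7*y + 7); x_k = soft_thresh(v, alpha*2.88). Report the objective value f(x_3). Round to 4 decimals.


FISTA on f(x) = 7*x^2 + 7*x + 2.88*|x|
L = 14, alpha = 0.0339
Iteration 1: beta = 0.0, y = 0.595 + 0.0*(0.595 - 0.595) = 0.595
  grad(y) = 15.33, v = y - alpha*grad = 0.0753
  prox(v) = soft_thresh(0.0753, 0.0976) = 0.0
Iteration 2: beta = 0.3333, y = 0.0 + 0.3333*(0.0 - 0.595) = -0.1983
  grad(y) = 4.2233, v = y - alpha*grad = -0.3415
  prox(v) = soft_thresh(-0.3415, 0.0976) = -0.2439
Iteration 3: beta = 0.5, y = -0.2439 + 0.5*(-0.2439 - 0.0) = -0.3658
  grad(y) = 1.8787, v = y - alpha*grad = -0.4295
  prox(v) = soft_thresh(-0.4295, 0.0976) = -0.3319
f(x_3) = 7*(-0.3319)^2 + 7*(-0.3319) + 2.88*|-0.3319| = -0.5963


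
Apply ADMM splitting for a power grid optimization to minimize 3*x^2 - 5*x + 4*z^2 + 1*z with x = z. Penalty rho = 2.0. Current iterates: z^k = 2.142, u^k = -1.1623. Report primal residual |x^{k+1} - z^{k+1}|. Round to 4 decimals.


ADMM iteration with rho = 2.0, z^k = 2.142, u^k = -1.1623
Step 1: x-update.
Minimize 3*x^2 - 5*x + (2.0/2)*(x - 2.142 - 1.1623)^2
FOC: (2*3 + 2.0)*x = 5 + 2.0*(2.142 + 1.1623)
x^{k+1} = 1.4511
Step 2: z-update.
Minimize 4*z^2 + 1*z + (2.0/2)*(1.4511 - z - 1.1623)^2
FOC: (2*4 + 2.0)*z = -1 + 2.0*(1.4511 - 1.1623)
z^{k+1} = -0.0422
Step 3: u-update.
u^{k+1} = -1.1623 + 1.4511 + 0.0422 = 0.331
Step 4: Primal residual = |1.4511 + 0.0422| = 1.4933


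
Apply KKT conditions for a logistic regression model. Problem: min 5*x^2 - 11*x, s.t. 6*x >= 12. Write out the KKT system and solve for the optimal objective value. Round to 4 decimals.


Step 1: Try lambda = 0 (constraint inactive).
x_unc = 11/(2*5) = 1.1
Check: 6*1.1 = 6.6 < 12 -- violated!
Step 2: Constraint must be active: 6*x = 12
x* = 12/6 = 2.0
lambda = (2*5*2.0 - 11)/6 = 1.5
Step 3: Compute optimal value.
f(x*) = 5*2.0^2 - 11*2.0 = -2.0


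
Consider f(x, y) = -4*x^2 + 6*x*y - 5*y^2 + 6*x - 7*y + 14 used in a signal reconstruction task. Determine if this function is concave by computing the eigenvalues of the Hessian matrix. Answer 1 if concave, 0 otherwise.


The Hessian of f(x,y) = -4*x^2 + 6*x*y - 5*y^2 + 6*x - 7*y + 14 is:
H = [[-8, 6], [6, -10]]
Trace = -8 - 10 = -18
Determinant = -8*-10 - (6)^2 = 44
Discriminant = (-18)^2 - 4*44 = 148.0
Eigenvalues: lambda_1 = -15.0828, lambda_2 = -2.9172
The function is concave.

1


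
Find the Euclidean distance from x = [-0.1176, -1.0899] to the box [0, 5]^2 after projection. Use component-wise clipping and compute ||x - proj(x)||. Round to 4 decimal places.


Project each component onto [0, 5].
clip(-0.1176) = 0.0, clip(-1.0899) = 0.0
Projection = [0.0, 0.0]
Squared diffs: [0.0138, 1.1879]
Distance = sqrt(1.2017) = 1.0962


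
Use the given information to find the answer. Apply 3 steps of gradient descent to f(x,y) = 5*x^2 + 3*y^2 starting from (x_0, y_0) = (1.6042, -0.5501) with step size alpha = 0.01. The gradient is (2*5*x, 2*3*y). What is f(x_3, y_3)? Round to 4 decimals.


Gradient descent on f(x,y) = 5*x^2 + 3*y^2.
Starting point: (1.6042, -0.5501), alpha = 0.01
Step 1: grad_x = 2*5*1.6042 = 16.042, grad_y = 2*3*-0.5501 = -3.3006
  x_1 = 1.6042 - 0.01*16.042 = 1.4438
  y_1 = -0.5501 - 0.01*-3.3006 = -0.5171
Step 2: grad_x = 2*5*1.4438 = 14.4378, grad_y = 2*3*-0.5171 = -3.1026
  x_2 = 1.4438 - 0.01*14.4378 = 1.2994
  y_2 = -0.5171 - 0.01*-3.1026 = -0.4861
Step 3: grad_x = 2*5*1.2994 = 12.994, grad_y = 2*3*-0.4861 = -2.9164
  x_3 = 1.2994 - 0.01*12.994 = 1.1695
  y_3 = -0.4861 - 0.01*-2.9164 = -0.4569
f(1.1695, -0.4569) = 5*1.1695^2 + 3*(-0.4569)^2 = 7.4645


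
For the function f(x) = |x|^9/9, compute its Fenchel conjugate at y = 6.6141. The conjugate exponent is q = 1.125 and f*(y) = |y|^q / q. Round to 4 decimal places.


The conjugate exponent q satisfies 1/p + 1/q = 1.
p = 9, so q = 9/(9 - 1) = 1.125
|y|^q = 6.6141^1.125 = 8.3759
f*(6.6141) = 8.3759 / 1.125 = 7.4452


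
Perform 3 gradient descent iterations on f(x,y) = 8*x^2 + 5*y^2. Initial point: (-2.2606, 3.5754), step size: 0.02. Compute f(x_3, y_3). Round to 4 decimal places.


Gradient descent on f(x,y) = 8*x^2 + 5*y^2.
Starting point: (-2.2606, 3.5754), alpha = 0.02
Step 1: grad_x = 2*8*-2.2606 = -36.1696, grad_y = 2*5*3.5754 = 35.754
  x_1 = -2.2606 - 0.02*-36.1696 = -1.5372
  y_1 = 3.5754 - 0.02*35.754 = 2.8603
Step 2: grad_x = 2*8*-1.5372 = -24.5953, grad_y = 2*5*2.8603 = 28.6032
  x_2 = -1.5372 - 0.02*-24.5953 = -1.0453
  y_2 = 2.8603 - 0.02*28.6032 = 2.2883
Step 3: grad_x = 2*8*-1.0453 = -16.7248, grad_y = 2*5*2.2883 = 22.8826
  x_3 = -1.0453 - 0.02*-16.7248 = -0.7108
  y_3 = 2.2883 - 0.02*22.8826 = 1.8306
f(-0.7108, 1.8306) = 8*(-0.7108)^2 + 5*1.8306^2 = 20.7975


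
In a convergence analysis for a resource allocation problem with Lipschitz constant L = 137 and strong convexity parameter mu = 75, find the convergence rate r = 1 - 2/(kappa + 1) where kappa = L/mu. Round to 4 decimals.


Step 1: Compute the condition number.
kappa = L/mu = 137/75 = 1.8267
Step 2: Compute the convergence rate.
r = 1 - 2/(kappa + 1) = 1 - 2*mu/(L + mu) = (L - mu)/(L + mu) = 62/212 = 0.2925


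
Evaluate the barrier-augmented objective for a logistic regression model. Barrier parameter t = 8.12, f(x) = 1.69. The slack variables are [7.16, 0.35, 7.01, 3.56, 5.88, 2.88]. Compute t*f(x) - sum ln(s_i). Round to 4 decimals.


Step 1: Compute log-barrier.
ln values: [1.9685, -1.0498, 1.9473, 1.2698, 1.7716, 1.0578]
phi = -(1.9685 - 1.0498 + 1.9473 + 1.2698 + 1.7716 + 1.0578) = -6.9651
Step 2: Compute augmented objective.
t*f(x) = 8.12*1.69 = 13.7228
Total = 13.7228 - 6.9651 = 6.7577


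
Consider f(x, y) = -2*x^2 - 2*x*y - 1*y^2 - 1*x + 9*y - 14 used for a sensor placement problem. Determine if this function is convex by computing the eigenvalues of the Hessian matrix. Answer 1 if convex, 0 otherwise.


The Hessian of f(x,y) = -2*x^2 - 2*x*y - 1*y^2 - 1*x + 9*y - 14 is:
H = [[-4, -2], [-2, -2]]
Trace = -4 - 2 = -6
Determinant = -4*-2 - (-2)^2 = 4
Discriminant = (-6)^2 - 4*4 = 20.0
Eigenvalues: lambda_1 = -5.2361, lambda_2 = -0.7639
The function is not convex.

0


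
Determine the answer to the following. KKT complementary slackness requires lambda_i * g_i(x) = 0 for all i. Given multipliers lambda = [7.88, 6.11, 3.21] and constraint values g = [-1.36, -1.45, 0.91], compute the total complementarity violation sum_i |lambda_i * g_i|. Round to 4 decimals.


KKT complementary slackness check:
lambda_1 * g_1 = 7.88 * -1.36 = -10.7168
lambda_2 * g_2 = 6.11 * -1.45 = -8.8595
lambda_3 * g_3 = 3.21 * 0.91 = 2.9211
Total violation = 10.7168 + 8.8595 + 2.9211 = 22.4974


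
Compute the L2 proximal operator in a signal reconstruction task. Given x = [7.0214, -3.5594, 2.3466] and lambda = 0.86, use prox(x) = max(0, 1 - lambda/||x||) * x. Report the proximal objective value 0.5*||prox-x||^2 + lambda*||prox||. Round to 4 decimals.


Step 1: Compute ||x||.
||x|| = 8.2144
Step 2: Compute scaling factor.
scale = max(0, 1 - 0.86/8.2144) = 0.8953
Step 3: prox(x) = [6.2863, -3.1868, 2.1009]
||prox(x)|| = 7.3544
Step 4: Proximal objective.
0.5*||prox-x||^2 = 0.3698
lambda*||prox|| = 6.3248
Total = 6.6946


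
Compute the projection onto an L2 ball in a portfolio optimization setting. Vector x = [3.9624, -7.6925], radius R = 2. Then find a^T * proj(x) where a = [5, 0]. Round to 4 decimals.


Step 1: Compute ||x|| (intermediates to 6 decimals).
||x|| = sqrt(3.9624^2 + (-7.6925)^2) = 8.653044
Step 2: Project.
Since ||x|| > R, scale = R/||x|| = 2/8.653044 = 0.231133, proj(x) = scale * x
proj(x) = [0.915841, -1.777991]
Step 3: Dot product.
a^T * proj(x) = 5*0.915841 + 0*(-1.777991) = 4.5792


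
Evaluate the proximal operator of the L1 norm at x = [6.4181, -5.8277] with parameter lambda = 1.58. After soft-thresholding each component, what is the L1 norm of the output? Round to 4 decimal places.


Soft-thresholding with lambda = 1.58:
prox(6.4181) = sign(6.4181)*max(|6.4181| - 1.58, 0) = 4.8381
prox(-5.8277) = sign(-5.8277)*max(|-5.8277| - 1.58, 0) = -4.2477
prox(x) = [4.8381, -4.2477]
||prox(x)||_1 = 4.8381 + 4.2477 = 9.0858


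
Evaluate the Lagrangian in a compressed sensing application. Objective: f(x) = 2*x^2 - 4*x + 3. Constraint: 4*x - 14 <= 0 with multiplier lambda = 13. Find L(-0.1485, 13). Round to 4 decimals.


Step 1: Evaluate f(x).
f(-0.1485) = 2*(-0.1485)^2 - 4*(-0.1485) + 3 = 3.6381
Step 2: Evaluate g(x).
g(-0.1485) = 4*-0.1485 - 14 = -14.594
Step 3: Compute Lagrangian.
L = 3.6381 + 13*-14.594 = -186.0839


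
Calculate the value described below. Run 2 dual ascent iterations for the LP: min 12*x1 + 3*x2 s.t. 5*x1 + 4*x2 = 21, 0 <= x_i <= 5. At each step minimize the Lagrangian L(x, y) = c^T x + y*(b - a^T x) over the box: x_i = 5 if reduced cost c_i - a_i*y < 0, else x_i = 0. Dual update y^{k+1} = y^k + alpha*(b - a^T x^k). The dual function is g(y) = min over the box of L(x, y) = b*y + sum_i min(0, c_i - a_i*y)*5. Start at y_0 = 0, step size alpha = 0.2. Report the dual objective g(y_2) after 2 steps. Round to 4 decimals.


Dual ascent for LP: min 12*x1 + 3*x2, 5*x1 + 4*x2 = 21, 0 <= x_i <= 5
Step 1: y^k = 0.0, reduced costs: (12.0, 3.0)
  x^k = (0.0, 0.0), subgradient = b - a^T x = 21.0
  y^{k+1} = 0.0 + 0.2*21.0 = 4.2
Step 2: y^k = 4.2, reduced costs: (-9.0, -13.8)
  x^k = (5.0, 5.0), subgradient = b - a^T x = -24.0
  y^{k+1} = 4.2 + 0.2*-24.0 = -0.6
Dual objective at y_2 = -0.6: reduced costs (15.0, 5.4), box minimizer x = (0.0, 0.0)
g(y_2) = b*y + (c1 - a1*y)*x1 + (c2 - a2*y)*x2 = 21*(-0.6) + 15.0*0.0 + 5.4*0.0 = -12.6 + 0.0 + 0.0 = -12.6


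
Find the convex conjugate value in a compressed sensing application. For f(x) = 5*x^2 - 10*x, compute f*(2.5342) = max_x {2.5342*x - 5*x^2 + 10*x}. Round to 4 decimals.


f*(y) = sup_x {y*x - a*x^2 - b*x} = sup_x {(y-b)*x - a*x^2}
FOC: (y - b) - 2a*x = 0 => x* = (y - b)/(2a)
x* = (2.5342 + 10)/(2*5) = 1.2534
f*(2.5342) = (y-b)^2/(4a) = (2.5342 + 10)^2/(4*5)
= 157.1062/20 = 7.8553


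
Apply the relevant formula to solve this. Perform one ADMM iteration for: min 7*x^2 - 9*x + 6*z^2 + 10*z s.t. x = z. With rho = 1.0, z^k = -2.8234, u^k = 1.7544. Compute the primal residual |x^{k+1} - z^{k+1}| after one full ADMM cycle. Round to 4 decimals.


ADMM iteration with rho = 1.0, z^k = -2.8234, u^k = 1.7544
Step 1: x-update.
Minimize 7*x^2 - 9*x + (1.0/2)*(x + 2.8234 + 1.7544)^2
FOC: (2*7 + 1.0)*x = 9 + 1.0*(-2.8234 - 1.7544)
x^{k+1} = 0.2948
Step 2: z-update.
Minimize 6*z^2 + 10*z + (1.0/2)*(0.2948 - z + 1.7544)^2
FOC: (2*6 + 1.0)*z = -10 + 1.0*(0.2948 + 1.7544)
z^{k+1} = -0.6116
Step 3: u-update.
u^{k+1} = 1.7544 + 0.2948 + 0.6116 = 2.6608
Step 4: Primal residual = |0.2948 + 0.6116| = 0.9064


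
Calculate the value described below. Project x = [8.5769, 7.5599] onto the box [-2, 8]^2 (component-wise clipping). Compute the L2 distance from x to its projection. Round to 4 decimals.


Project each component onto [-2, 8].
clip(8.5769) = 8.0, clip(7.5599) = 7.5599
Projection = [8.0, 7.5599]
Squared diffs: [0.3328, 0.0]
Distance = sqrt(0.3328) = 0.5769


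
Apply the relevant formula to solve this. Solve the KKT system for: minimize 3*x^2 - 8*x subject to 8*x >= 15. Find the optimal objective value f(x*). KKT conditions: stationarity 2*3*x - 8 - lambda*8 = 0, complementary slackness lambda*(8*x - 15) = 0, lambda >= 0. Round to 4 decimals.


Step 1: Try lambda = 0 (constraint inactive).
x_unc = 8/(2*3) = 1.3333
Check: 8*1.3333 = 10.6664 < 15 -- violated!
Step 2: Constraint must be active: 8*x = 15
x* = 15/8 = 1.875
lambda = (2*3*1.875 - 8)/8 = 0.4063
Step 3: Compute optimal value.
f(x*) = 3*1.875^2 - 8*1.875 = -4.4531


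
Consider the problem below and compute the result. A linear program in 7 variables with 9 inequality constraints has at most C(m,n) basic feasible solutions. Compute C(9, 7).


Each vertex corresponds to some choice of n active constraints out of m, so the number of vertices is at most C(m, n) = m! / (n!(m-n)!).
m = 9, n = 7
Numerator: 9 * 8 * 7 * 6 * 5 * 4 * 3
Denominator: 7! = 5040
C(9, 7) = 36


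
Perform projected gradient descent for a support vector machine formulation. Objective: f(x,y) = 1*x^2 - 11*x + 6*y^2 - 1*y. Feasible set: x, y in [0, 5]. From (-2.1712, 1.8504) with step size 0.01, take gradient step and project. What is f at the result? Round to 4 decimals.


Step 1: Compute gradient at (-2.1712, 1.8504).
grad_x = 2*1*-2.1712 - 11 = -15.3424
grad_y = 2*6*1.8504 - 1 = 21.2048
Step 2: Gradient step.
x_raw = -2.1712 - 0.01*-15.3424 = -2.0178
y_raw = 1.8504 - 0.01*21.2048 = 1.6384
Step 3: Project onto [0, 5].
x_proj = clip(-2.0178) = 0.0
y_proj = clip(1.6384) = 1.6384
Step 4: Evaluate f.
f(0.0, 1.6384) = 14.4668


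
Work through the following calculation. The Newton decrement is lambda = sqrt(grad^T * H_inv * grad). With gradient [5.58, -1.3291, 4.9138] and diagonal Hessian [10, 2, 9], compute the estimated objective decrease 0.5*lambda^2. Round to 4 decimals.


Step 1: H is diagonal, so H^(-1) * g = [0.558, -0.6646, 0.546].
Step 2: g^T H^(-1) g = sum_i g_i^2 / H_ii
  = (5.58)^2/10 + (-1.3291)^2/2 + (4.9138)^2/9
  = 3.1136 + 0.8833 + 2.6828 = 6.6797
Step 3: Objective decrease = 0.5 * g^T H^(-1) g = 3.3399


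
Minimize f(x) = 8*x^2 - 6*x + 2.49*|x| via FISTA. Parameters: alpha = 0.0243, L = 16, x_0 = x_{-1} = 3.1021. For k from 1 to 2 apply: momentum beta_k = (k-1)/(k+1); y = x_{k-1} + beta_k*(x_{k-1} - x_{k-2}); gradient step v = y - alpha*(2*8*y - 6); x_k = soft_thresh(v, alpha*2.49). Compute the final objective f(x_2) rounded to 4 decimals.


FISTA on f(x) = 8*x^2 - 6*x + 2.49*|x|
L = 16, alpha = 0.0243
Iteration 1: beta = 0.0, y = 3.1021 + 0.0*(3.1021 - 3.1021) = 3.1021
  grad(y) = 43.6336, v = y - alpha*grad = 2.0418
  prox(v) = soft_thresh(2.0418, 0.0605) = 1.9813
Iteration 2: beta = 0.3333, y = 1.9813 + 0.3333*(1.9813 - 3.1021) = 1.6077
  grad(y) = 19.7231, v = y - alpha*grad = 1.1284
  prox(v) = soft_thresh(1.1284, 0.0605) = 1.0679
f(x_2) = 8*1.0679^2 - 6*1.0679 + 2.49*|1.0679| = 5.3752


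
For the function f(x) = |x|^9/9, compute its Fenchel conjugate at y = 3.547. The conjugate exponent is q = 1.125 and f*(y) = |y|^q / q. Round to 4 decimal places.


The conjugate exponent q satisfies 1/p + 1/q = 1.
p = 9, so q = 9/(9 - 1) = 1.125
|y|^q = 3.547^1.125 = 4.1552
f*(3.547) = 4.1552 / 1.125 = 3.6935


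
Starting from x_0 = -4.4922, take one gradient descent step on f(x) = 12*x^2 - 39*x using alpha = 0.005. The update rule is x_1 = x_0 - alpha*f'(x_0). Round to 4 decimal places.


We compute the gradient at x_0 and apply the update.
f'(x) = 24*x - 39
f'(-4.4922) = 24*-4.4922 - 39 = -146.8128
x_1 = -4.4922 - 0.005*-146.8128 = -3.7581


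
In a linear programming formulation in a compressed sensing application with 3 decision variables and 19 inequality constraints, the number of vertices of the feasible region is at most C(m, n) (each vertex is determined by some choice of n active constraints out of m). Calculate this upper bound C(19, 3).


Each vertex corresponds to some choice of n active constraints out of m, so the number of vertices is at most C(m, n) = m! / (n!(m-n)!).
m = 19, n = 3
Numerator: 19 * 18 * 17
Denominator: 3! = 6
C(19, 3) = 969


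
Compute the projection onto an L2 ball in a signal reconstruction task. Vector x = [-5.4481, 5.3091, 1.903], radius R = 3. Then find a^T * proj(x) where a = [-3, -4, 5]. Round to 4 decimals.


Step 1: Compute ||x|| (intermediates to 6 decimals).
||x|| = sqrt((-5.4481)^2 + 5.3091^2 + 1.903^2) = 7.84154
Step 2: Project.
Since ||x|| > R, scale = R/||x|| = 3/7.84154 = 0.382578, proj(x) = scale * x
proj(x) = [-2.084323, 2.031145, 0.728046]
Step 3: Dot product.
a^T * proj(x) = -3*(-2.084323) - 4*2.031145 + 5*0.728046 = 1.7686


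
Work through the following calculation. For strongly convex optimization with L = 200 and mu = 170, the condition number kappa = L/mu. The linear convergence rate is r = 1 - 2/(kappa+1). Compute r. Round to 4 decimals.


Step 1: Compute the condition number.
kappa = L/mu = 200/170 = 1.1765
Step 2: Compute the convergence rate.
r = 1 - 2/(kappa + 1) = 1 - 2*mu/(L + mu) = (L - mu)/(L + mu) = 30/370 = 0.0811


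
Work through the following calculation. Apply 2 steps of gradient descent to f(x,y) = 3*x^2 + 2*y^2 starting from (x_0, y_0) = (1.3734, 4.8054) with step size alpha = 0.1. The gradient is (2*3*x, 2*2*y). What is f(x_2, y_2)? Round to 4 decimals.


Gradient descent on f(x,y) = 3*x^2 + 2*y^2.
Starting point: (1.3734, 4.8054), alpha = 0.1
Step 1: grad_x = 2*3*1.3734 = 8.2404, grad_y = 2*2*4.8054 = 19.2216
  x_1 = 1.3734 - 0.1*8.2404 = 0.5494
  y_1 = 4.8054 - 0.1*19.2216 = 2.8832
Step 2: grad_x = 2*3*0.5494 = 3.2962, grad_y = 2*2*2.8832 = 11.533
  x_2 = 0.5494 - 0.1*3.2962 = 0.2197
  y_2 = 2.8832 - 0.1*11.533 = 1.7299
f(0.2197, 1.7299) = 3*0.2197^2 + 2*1.7299^2 = 6.1303


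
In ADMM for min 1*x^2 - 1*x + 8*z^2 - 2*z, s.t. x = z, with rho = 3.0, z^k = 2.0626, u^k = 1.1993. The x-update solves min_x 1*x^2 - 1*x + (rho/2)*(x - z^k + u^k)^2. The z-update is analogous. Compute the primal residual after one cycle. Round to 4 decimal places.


ADMM iteration with rho = 3.0, z^k = 2.0626, u^k = 1.1993
Step 1: x-update.
Minimize 1*x^2 - 1*x + (3.0/2)*(x - 2.0626 + 1.1993)^2
FOC: (2*1 + 3.0)*x = 1 + 3.0*(2.0626 - 1.1993)
x^{k+1} = 0.718
Step 2: z-update.
Minimize 8*z^2 - 2*z + (3.0/2)*(0.718 - z + 1.1993)^2
FOC: (2*8 + 3.0)*z = 2 + 3.0*(0.718 + 1.1993)
z^{k+1} = 0.408
Step 3: u-update.
u^{k+1} = 1.1993 + 0.718 - 0.408 = 1.5093
Step 4: Primal residual = |0.718 - 0.408| = 0.31


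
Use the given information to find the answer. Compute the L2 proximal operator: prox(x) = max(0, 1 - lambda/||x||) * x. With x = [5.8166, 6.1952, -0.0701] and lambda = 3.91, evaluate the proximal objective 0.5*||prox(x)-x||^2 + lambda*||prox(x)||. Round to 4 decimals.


Step 1: Compute ||x||.
||x|| = 8.4981
Step 2: Compute scaling factor.
scale = max(0, 1 - 3.91/8.4981) = 0.5399
Step 3: prox(x) = [3.1404, 3.3448, -0.0378]
||prox(x)|| = 4.5881
Step 4: Proximal objective.
0.5*||prox-x||^2 = 7.6441
lambda*||prox|| = 17.9395
Total = 25.5836


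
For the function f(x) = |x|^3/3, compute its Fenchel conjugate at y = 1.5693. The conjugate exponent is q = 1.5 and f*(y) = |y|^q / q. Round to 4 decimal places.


The conjugate exponent q satisfies 1/p + 1/q = 1.
p = 3, so q = 3/(3 - 1) = 1.5
|y|^q = 1.5693^1.5 = 1.9659
f*(1.5693) = 1.9659 / 1.5 = 1.3106


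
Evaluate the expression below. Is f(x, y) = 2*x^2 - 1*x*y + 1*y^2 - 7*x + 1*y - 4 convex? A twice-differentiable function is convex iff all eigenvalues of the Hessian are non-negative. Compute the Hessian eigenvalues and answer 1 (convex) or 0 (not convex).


The Hessian of f(x,y) = 2*x^2 - 1*x*y + 1*y^2 - 7*x + 1*y - 4 is:
H = [[4, -1], [-1, 2]]
Trace = 4 + 2 = 6
Determinant = 4*2 - (-1)^2 = 7
Discriminant = (6)^2 - 4*7 = 8.0
Eigenvalues: lambda_1 = 1.5858, lambda_2 = 4.4142
The function is convex.

1


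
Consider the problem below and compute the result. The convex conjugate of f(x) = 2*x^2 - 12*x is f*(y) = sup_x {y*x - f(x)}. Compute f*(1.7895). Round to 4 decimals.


f*(y) = sup_x {y*x - a*x^2 - b*x} = sup_x {(y-b)*x - a*x^2}
FOC: (y - b) - 2a*x = 0 => x* = (y - b)/(2a)
x* = (1.7895 + 12)/(2*2) = 3.4474
f*(1.7895) = (y-b)^2/(4a) = (1.7895 + 12)^2/(4*2)
= 190.1503/8 = 23.7688
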